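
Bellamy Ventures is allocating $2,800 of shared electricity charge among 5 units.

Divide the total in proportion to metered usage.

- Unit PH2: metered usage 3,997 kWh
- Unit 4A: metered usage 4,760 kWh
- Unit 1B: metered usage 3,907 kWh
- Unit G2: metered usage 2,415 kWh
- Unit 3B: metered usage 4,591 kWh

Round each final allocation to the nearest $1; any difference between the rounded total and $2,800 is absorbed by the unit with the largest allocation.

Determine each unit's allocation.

Unit PH2: $569 · Unit 4A: $677 · Unit 1B: $556 · Unit G2: $344 · Unit 3B: $654

Combined metered usage = 19,670.
Unrounded shares: Unit PH2 3,997/19,670 × $2,800 = 568.97; Unit 4A 4,760/19,670 × $2,800 = 677.58; Unit 1B 3,907/19,670 × $2,800 = 556.16; Unit G2 2,415/19,670 × $2,800 = 343.77; Unit 3B 4,591/19,670 × $2,800 = 653.52.
At nearest $1: Unit PH2 $569; Unit 4A $678; Unit 1B $556; Unit G2 $344; Unit 3B $654. Sum = $2,801.
Difference $2,800 − $2,801 = −$1 applied to largest allocation (Unit 4A): Unit 4A becomes $677.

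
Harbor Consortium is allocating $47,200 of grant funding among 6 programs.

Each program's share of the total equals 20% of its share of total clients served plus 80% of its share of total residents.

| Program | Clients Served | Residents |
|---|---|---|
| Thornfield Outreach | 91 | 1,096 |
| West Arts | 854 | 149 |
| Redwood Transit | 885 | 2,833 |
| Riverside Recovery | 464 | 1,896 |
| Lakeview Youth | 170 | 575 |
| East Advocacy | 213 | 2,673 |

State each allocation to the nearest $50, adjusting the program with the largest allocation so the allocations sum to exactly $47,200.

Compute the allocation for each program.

Thornfield Outreach: $4,800 · West Arts: $3,600 · Redwood Transit: $14,750 · Riverside Recovery: $9,400 · Lakeview Youth: $2,950 · East Advocacy: $11,700

Clients served total 2,677; residents total 9,222.
Blended shares (20% clients served + 80% residents): Thornfield Outreach 0.1019; West Arts 0.0767; Redwood Transit 0.3119; Riverside Recovery 0.1991; Lakeview Youth 0.0626; East Advocacy 0.2478.
Raw shares: Thornfield Outreach 4,808.53; West Arts 3,621.58; Redwood Transit 14,720.69; Riverside Recovery 9,399.50; Lakeview Youth 2,953.85; East Advocacy 11,695.86.
Rounded to nearest $50: Thornfield Outreach $4,800; West Arts $3,600; Redwood Transit $14,700; Riverside Recovery $9,400; Lakeview Youth $2,950; East Advocacy $11,700. Sum = $47,150.
Difference $47,200 − $47,150 = +$50 applied to largest allocation (Redwood Transit): Redwood Transit becomes $14,750.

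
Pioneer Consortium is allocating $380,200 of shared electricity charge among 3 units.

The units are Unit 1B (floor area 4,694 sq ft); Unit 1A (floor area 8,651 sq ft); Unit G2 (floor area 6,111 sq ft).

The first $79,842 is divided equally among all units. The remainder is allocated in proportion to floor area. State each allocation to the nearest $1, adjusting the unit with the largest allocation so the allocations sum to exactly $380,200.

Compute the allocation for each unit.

First tranche $79,842 split equally: $26,614 each.
Remainder $300,358 by floor area (total 19,456): Unit 1B 72,465.07 → $72,465; Unit 1A 133,552.48 → $133,552; Unit G2 94,340.45 → $94,340.
Rounding difference +$1 on remainder applied to Unit 1A.
Totals: Unit 1B $26,614 + $72,465 = $99,079; Unit 1A $26,614 + $133,553 = $160,167; Unit G2 $26,614 + $94,340 = $120,954.

Unit 1B: $99,079; Unit 1A: $160,167; Unit G2: $120,954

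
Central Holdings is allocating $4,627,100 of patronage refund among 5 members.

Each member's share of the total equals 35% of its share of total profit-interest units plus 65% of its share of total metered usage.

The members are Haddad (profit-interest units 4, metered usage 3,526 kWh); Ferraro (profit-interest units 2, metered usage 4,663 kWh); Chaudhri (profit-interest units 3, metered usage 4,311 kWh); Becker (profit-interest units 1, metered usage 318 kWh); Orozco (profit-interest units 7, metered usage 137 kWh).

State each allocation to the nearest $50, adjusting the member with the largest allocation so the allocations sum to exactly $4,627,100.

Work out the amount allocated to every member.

Profit-interest units total 17; metered usage total 12,955.
Blended shares (35% profit-interest units + 65% metered usage): Haddad 0.2593; Ferraro 0.2751; Chaudhri 0.2781; Becker 0.0365; Orozco 0.1510.
Unrounded shares: Haddad 1,199,646.61; Ferraro 1,273,083.32; Chaudhri 1,286,627.31; Becker 169,090.27; Orozco 698,652.50.
Rounded to nearest $50: Haddad $1,199,650; Ferraro $1,273,100; Chaudhri $1,286,650; Becker $169,100; Orozco $698,650. Sum = $4,627,150.
Difference $4,627,100 − $4,627,150 = −$50 applied to largest allocation (Chaudhri): Chaudhri becomes $1,286,600.

Haddad: $1,199,650 · Ferraro: $1,273,100 · Chaudhri: $1,286,600 · Becker: $169,100 · Orozco: $698,650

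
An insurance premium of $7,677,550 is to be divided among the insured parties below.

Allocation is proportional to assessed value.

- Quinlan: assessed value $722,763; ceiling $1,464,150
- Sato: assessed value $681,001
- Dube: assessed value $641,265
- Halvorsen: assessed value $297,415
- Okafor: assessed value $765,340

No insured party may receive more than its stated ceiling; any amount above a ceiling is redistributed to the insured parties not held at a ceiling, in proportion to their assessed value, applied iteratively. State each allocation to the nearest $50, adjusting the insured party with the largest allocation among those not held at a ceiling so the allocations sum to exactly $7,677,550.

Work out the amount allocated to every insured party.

Quinlan: $1,464,150; Sato: $1,774,150; Dube: $1,670,600; Halvorsen: $774,800; Okafor: $1,993,850

Assessed value total: 3,107,784.
Unconstrained shares: Quinlan 1,785,532.41; Sato 1,682,362.49; Dube 1,584,197.65; Halvorsen 734,741.71; Okafor 1,890,715.74.
Held at cap: Quinlan ($1,464,150); remaining pool $6,213,400 reallocated over remaining assessed value 2,385,021.
Redistributed shares: Sato 1,774,127.61 → $1,774,150; Dube 1,670,608.33 → $1,670,600; Halvorsen 774,818.49 → $774,800; Okafor 1,993,845.57 → $1,993,850.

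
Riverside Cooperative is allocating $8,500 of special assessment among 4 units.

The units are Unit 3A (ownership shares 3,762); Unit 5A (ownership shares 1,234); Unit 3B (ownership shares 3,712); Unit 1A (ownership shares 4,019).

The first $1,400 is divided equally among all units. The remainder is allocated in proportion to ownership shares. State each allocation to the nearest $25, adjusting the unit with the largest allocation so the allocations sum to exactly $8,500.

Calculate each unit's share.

$1,400 shared equally gives $350 per unit.
Remainder $7,100 by ownership shares (total 12,727): Unit 3A 2,098.70 → $2,100; Unit 5A 688.41 → $700; Unit 3B 2,070.81 → $2,075; Unit 1A 2,242.08 → $2,250.
Rounding difference −$25 on remainder applied to Unit 1A.
Totals: Unit 3A $350 + $2,100 = $2,450; Unit 5A $350 + $700 = $1,050; Unit 3B $350 + $2,075 = $2,425; Unit 1A $350 + $2,225 = $2,575.

Unit 3A: $2,450; Unit 5A: $1,050; Unit 3B: $2,425; Unit 1A: $2,575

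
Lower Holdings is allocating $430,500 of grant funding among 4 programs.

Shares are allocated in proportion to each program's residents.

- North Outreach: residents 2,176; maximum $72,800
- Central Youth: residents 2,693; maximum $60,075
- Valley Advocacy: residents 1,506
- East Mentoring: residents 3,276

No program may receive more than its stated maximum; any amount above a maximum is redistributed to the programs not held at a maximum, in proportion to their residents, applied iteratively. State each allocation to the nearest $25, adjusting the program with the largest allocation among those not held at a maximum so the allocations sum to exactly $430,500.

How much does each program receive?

Total residents = 9,651.
Pro-rata shares before constraints: North Outreach 97,064.35; Central Youth 120,126.05; Valley Advocacy 67,177.81; East Mentoring 146,131.80.
Held at cap: North Outreach ($72,800), Central Youth ($60,075); remaining pool $297,625 reallocated over remaining residents 4,782.
Shares after redistribution: Valley Advocacy 93,731.34 → $93,725; East Mentoring 203,893.66 → $203,900.

North Outreach: $72,800; Central Youth: $60,075; Valley Advocacy: $93,725; East Mentoring: $203,900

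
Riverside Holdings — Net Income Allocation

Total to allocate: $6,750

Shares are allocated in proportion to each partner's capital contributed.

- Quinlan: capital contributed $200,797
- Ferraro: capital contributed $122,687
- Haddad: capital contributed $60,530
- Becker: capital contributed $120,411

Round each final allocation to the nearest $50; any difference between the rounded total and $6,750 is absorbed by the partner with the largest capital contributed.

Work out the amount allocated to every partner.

Quinlan: $2,700; Ferraro: $1,650; Haddad: $800; Becker: $1,600

Combined capital contributed = 200,797 + 122,687 + 60,530 + 120,411 = 504,425.
Pro-rata amounts: Quinlan 2,686.98; Ferraro 1,641.75; Haddad 809.99; Becker 1,611.29.
Rounded to nearest $50: Quinlan $2,700; Ferraro $1,650; Haddad $800; Becker $1,600. Sum = $6,750.
Rounded total matches; no reconciliation needed.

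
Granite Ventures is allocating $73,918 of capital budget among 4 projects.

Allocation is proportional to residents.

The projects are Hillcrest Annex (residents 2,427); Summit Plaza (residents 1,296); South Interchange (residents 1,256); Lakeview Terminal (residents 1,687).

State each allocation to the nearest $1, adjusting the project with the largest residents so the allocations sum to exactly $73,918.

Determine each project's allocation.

Hillcrest Annex: $26,912 · Summit Plaza: $14,371 · South Interchange: $13,928 · Lakeview Terminal: $18,707

Total residents = 6,666.
Raw shares: Hillcrest Annex 2,427/6,666 × $73,918 = 26,912.54; Summit Plaza 1,296/6,666 × $73,918 = 14,371.10; South Interchange 1,256/6,666 × $73,918 = 13,927.54; Lakeview Terminal 1,687/6,666 × $73,918 = 18,706.82.
After rounding ($1): Hillcrest Annex $26,913; Summit Plaza $14,371; South Interchange $13,928; Lakeview Terminal $18,707. Sum = $73,919.
Difference $73,918 − $73,919 = −$1 applied to largest residents (Hillcrest Annex): Hillcrest Annex becomes $26,912.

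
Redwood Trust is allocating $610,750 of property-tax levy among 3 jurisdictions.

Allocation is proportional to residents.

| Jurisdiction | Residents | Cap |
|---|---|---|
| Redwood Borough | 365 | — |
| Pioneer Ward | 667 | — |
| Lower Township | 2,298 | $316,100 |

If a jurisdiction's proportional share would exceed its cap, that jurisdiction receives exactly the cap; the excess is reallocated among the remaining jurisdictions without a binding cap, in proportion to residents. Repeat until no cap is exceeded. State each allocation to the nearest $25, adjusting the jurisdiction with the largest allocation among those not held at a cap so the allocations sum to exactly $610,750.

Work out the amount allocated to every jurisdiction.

Total residents = 3,330.
Pro-rata shares before constraints: Redwood Borough 66,944.07; Pioneer Ward 122,333.41; Lower Township 421,472.52.
Cap binds for Lower Township ($316,100); remaining pool $294,650 reallocated over remaining residents 1,032.
Shares after redistribution: Redwood Borough 104,212.45 → $104,200; Pioneer Ward 190,437.55 → $190,450.

Redwood Borough: $104,200 | Pioneer Ward: $190,450 | Lower Township: $316,100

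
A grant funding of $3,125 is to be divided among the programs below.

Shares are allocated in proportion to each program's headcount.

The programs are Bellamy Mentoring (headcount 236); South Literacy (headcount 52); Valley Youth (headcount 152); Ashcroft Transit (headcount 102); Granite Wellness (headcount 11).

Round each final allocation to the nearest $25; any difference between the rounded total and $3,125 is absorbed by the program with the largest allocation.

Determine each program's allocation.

Bellamy Mentoring: $1,350; South Literacy: $300; Valley Youth: $850; Ashcroft Transit: $575; Granite Wellness: $50

Total headcount = 553.
Proportional shares: Bellamy Mentoring 236/553 × $3,125 = 1,333.63; South Literacy 52/553 × $3,125 = 293.85; Valley Youth 152/553 × $3,125 = 858.95; Ashcroft Transit 102/553 × $3,125 = 576.40; Granite Wellness 11/553 × $3,125 = 62.16.
Rounded to nearest $25: Bellamy Mentoring $1,325; South Literacy $300; Valley Youth $850; Ashcroft Transit $575; Granite Wellness $50. Sum = $3,100.
Difference $3,125 − $3,100 = +$25 applied to largest allocation (Bellamy Mentoring): Bellamy Mentoring becomes $1,350.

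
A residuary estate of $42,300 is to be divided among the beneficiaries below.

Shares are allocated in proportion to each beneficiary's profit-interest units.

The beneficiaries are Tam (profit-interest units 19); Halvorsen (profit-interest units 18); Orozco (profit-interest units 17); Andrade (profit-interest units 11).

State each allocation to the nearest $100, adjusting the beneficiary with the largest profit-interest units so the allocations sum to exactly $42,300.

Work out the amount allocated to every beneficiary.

Tam: $12,300 · Halvorsen: $11,700 · Orozco: $11,100 · Andrade: $7,200

Combined profit-interest units = 65.
Proportional shares: Tam 19/65 × $42,300 = 12,364.62; Halvorsen 18/65 × $42,300 = 11,713.85; Orozco 17/65 × $42,300 = 11,063.08; Andrade 11/65 × $42,300 = 7,158.46.
Rounded to nearest $100: Tam $12,400; Halvorsen $11,700; Orozco $11,100; Andrade $7,200. Sum = $42,400.
Difference $42,300 − $42,400 = −$100 applied to largest profit-interest units (Tam): Tam becomes $12,300.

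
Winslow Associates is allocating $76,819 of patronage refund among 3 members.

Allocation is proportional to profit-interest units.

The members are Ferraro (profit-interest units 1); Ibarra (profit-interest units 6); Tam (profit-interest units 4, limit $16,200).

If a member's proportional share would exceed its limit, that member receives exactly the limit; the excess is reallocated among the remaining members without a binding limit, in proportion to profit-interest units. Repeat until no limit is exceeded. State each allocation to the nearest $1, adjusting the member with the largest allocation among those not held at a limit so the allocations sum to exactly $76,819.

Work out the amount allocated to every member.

Sum of profit-interest units: 11.
Unconstrained shares: Ferraro 6,983.55; Ibarra 41,901.27; Tam 27,934.18.
Cap binds for Tam ($16,200); remaining pool $60,619 reallocated over remaining profit-interest units 7.
Shares after redistribution: Ferraro 8,659.86 → $8,660; Ibarra 51,959.14 → $51,959.

Ferraro: $8,660; Ibarra: $51,959; Tam: $16,200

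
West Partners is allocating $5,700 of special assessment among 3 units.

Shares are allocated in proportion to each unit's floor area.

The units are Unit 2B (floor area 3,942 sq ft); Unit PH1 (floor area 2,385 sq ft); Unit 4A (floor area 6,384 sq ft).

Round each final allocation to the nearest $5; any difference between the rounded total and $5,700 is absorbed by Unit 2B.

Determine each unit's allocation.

Floor area total: 12,711.
Proportional shares: Unit 2B 3,942/12,711 × $5,700 = 1,767.71; Unit PH1 2,385/12,711 × $5,700 = 1,069.51; Unit 4A 6,384/12,711 × $5,700 = 2,862.78.
Rounded to nearest $5: Unit 2B $1,770; Unit PH1 $1,070; Unit 4A $2,865. Sum = $5,705.
Difference $5,700 − $5,705 = −$5 applied to Unit 2B: Unit 2B becomes $1,765.

Unit 2B: $1,765 · Unit PH1: $1,070 · Unit 4A: $2,865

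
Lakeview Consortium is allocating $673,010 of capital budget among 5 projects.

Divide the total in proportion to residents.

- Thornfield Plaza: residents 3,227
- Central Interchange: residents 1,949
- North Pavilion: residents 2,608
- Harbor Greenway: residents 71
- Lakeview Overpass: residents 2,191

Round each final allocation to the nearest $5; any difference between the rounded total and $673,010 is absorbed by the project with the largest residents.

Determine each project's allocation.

Residents total: 3,227 + 1,949 + 2,608 + 71 + 2,191 = 10,046.
Proportional shares: Thornfield Plaza 216,185.87; Central Interchange 130,569.03; North Pavilion 174,717.31; Harbor Greenway 4,756.49; Lakeview Overpass 146,781.30.
After rounding ($5): Thornfield Plaza $216,185; Central Interchange $130,570; North Pavilion $174,715; Harbor Greenway $4,755; Lakeview Overpass $146,780. Sum = $673,005.
Difference $673,010 − $673,005 = +$5 applied to largest residents (Thornfield Plaza): Thornfield Plaza becomes $216,190.

Thornfield Plaza: $216,190 | Central Interchange: $130,570 | North Pavilion: $174,715 | Harbor Greenway: $4,755 | Lakeview Overpass: $146,780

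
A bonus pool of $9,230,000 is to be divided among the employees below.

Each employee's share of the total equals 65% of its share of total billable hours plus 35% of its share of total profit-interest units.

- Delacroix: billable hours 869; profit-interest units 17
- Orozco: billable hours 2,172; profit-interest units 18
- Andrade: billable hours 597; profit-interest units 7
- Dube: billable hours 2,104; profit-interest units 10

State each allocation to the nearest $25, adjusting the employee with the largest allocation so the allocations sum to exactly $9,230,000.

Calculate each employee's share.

Billable hours total 5,742; profit-interest units total 52.
Blended shares (65% billable hours + 35% profit-interest units): Delacroix 0.2128; Orozco 0.3670; Andrade 0.1147; Dube 0.3055.
Proportional shares: Delacroix 1,964,095.31; Orozco 3,387,653.34; Andrade 1,058,647.47; Dube 2,819,603.88.
Rounded to nearest $25: Delacroix $1,964,100; Orozco $3,387,650; Andrade $1,058,650; Dube $2,819,600. Sum = $9,230,000.
No rounding difference to absorb.

Delacroix: $1,964,100; Orozco: $3,387,650; Andrade: $1,058,650; Dube: $2,819,600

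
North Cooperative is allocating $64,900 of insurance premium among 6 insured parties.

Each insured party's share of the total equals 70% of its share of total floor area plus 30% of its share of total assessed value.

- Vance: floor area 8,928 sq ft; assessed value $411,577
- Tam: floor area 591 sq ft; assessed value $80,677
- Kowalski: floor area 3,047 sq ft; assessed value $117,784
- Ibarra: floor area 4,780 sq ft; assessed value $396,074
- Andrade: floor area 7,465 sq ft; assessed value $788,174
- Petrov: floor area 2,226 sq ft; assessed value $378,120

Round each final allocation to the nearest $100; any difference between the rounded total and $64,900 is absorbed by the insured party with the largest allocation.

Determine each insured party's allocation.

Vance: $18,700; Tam: $1,700; Kowalski: $6,200; Ibarra: $11,600; Andrade: $19,600; Petrov: $7,100

Floor area total 27,037; assessed value total 2,172,406.
Combined weights (70% floor area + 30% assessed value): Vance 0.2880; Tam 0.0264; Kowalski 0.0952; Ibarra 0.1785; Andrade 0.3021; Petrov 0.1098.
Proportional shares: Vance 18,690.35; Tam 1,716.11; Kowalski 6,175.47; Ibarra 11,581.56; Andrade 19,607.31; Petrov 7,129.19.
At nearest $100: Vance $18,700; Tam $1,700; Kowalski $6,200; Ibarra $11,600; Andrade $19,600; Petrov $7,100. Sum = $64,900.
Sum already equals the total — no adjustment.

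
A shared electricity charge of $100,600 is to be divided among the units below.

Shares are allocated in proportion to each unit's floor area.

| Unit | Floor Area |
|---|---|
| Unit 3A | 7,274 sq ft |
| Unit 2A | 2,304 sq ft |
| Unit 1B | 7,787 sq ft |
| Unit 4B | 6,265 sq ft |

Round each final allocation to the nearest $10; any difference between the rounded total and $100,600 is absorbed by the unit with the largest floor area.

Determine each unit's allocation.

Combined floor area = 7,274 + 2,304 + 7,787 + 6,265 = 23,630.
Unrounded shares: Unit 3A 30,967.60; Unit 2A 9,808.82; Unit 1B 33,151.60; Unit 4B 26,671.98.
Rounded to nearest $10: Unit 3A $30,970; Unit 2A $9,810; Unit 1B $33,150; Unit 4B $26,670. Sum = $100,600.
Rounded total matches; no reconciliation needed.

Unit 3A: $30,970; Unit 2A: $9,810; Unit 1B: $33,150; Unit 4B: $26,670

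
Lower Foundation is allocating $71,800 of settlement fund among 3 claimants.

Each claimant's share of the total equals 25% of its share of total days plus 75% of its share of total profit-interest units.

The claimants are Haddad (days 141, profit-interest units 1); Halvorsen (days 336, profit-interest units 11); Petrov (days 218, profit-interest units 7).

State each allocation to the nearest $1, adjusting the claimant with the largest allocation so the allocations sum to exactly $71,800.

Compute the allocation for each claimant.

Haddad: $6,476 | Halvorsen: $39,854 | Petrov: $25,470

Totals — days 695, profit-interest units 19.
Composite weights (25% days + 75% profit-interest units): Haddad 0.0902; Halvorsen 0.5551; Petrov 0.3547.
Raw shares: Haddad 6,475.87; Halvorsen 39,854.30; Petrov 25,469.83.
At nearest $1: Haddad $6,476; Halvorsen $39,854; Petrov $25,470. Sum = $71,800.
Sum already equals the total — no adjustment.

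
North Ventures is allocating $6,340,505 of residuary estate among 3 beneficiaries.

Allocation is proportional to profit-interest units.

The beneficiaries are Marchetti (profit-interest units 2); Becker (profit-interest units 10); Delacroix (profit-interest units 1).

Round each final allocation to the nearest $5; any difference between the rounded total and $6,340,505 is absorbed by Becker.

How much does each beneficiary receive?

Marchetti: $975,460 · Becker: $4,877,315 · Delacroix: $487,730

Total profit-interest units = 13.
Raw shares: Marchetti 2/13 × $6,340,505 = 975,462.31; Becker 10/13 × $6,340,505 = 4,877,311.54; Delacroix 1/13 × $6,340,505 = 487,731.15.
At nearest $5: Marchetti $975,460; Becker $4,877,310; Delacroix $487,730. Sum = $6,340,500.
Difference $6,340,505 − $6,340,500 = +$5 applied to Becker: Becker becomes $4,877,315.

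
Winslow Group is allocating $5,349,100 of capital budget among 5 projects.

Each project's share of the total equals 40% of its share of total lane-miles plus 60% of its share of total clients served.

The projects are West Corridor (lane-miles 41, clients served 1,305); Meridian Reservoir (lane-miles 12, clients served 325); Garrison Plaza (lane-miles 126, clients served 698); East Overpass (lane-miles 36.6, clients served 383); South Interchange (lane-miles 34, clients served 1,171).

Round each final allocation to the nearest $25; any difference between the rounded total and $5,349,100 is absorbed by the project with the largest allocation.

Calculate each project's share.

West Corridor: $1,430,375; Meridian Reservoir: $371,550; Garrison Plaza: $1,657,200; East Overpass: $630,400; South Interchange: $1,259,575

Lane-miles total 249.6; clients served total 3,882.
Blended shares (40% lane-miles + 60% clients served): West Corridor 0.2674; Meridian Reservoir 0.0695; Garrison Plaza 0.3098; East Overpass 0.1179; South Interchange 0.2355.
Pro-rata amounts: West Corridor 1,430,377.60; Meridian Reservoir 371,562.44; Garrison Plaza 1,657,181.20; East Overpass 630,392.17; South Interchange 1,259,586.60.
After rounding ($25): West Corridor $1,430,375; Meridian Reservoir $371,550; Garrison Plaza $1,657,175; East Overpass $630,400; South Interchange $1,259,575. Sum = $5,349,075.
Difference $5,349,100 − $5,349,075 = +$25 applied to largest allocation (Garrison Plaza): Garrison Plaza becomes $1,657,200.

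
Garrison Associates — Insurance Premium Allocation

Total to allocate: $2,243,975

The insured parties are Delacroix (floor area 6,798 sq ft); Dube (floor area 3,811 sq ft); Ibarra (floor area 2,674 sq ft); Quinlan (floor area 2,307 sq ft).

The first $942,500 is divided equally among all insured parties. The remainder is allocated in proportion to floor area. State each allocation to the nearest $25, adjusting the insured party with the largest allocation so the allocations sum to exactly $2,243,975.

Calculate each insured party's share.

Equal tier: $942,500 ÷ 4 = $235,625 apiece.
Remainder $1,301,475 by floor area (total 15,590): Delacroix 567,506.55 → $567,500; Dube 318,147.61 → $318,150; Ibarra 223,229.26 → $223,225; Quinlan 192,591.59 → $192,600.
Totals: Delacroix $235,625 + $567,500 = $803,125; Dube $235,625 + $318,150 = $553,775; Ibarra $235,625 + $223,225 = $458,850; Quinlan $235,625 + $192,600 = $428,225.

Delacroix: $803,125 · Dube: $553,775 · Ibarra: $458,850 · Quinlan: $428,225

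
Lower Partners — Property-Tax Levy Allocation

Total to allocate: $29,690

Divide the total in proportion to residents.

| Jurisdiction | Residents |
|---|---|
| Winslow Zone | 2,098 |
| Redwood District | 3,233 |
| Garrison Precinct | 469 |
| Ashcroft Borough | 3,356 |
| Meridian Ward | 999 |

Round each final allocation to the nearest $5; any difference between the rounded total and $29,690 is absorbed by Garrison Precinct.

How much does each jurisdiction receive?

Winslow Zone: $6,135; Redwood District: $9,450; Garrison Precinct: $1,375; Ashcroft Borough: $9,810; Meridian Ward: $2,920

Sum of residents: 10,155.
Pro-rata amounts: Winslow Zone 2,098/10,155 × $29,690 = 6,133.89; Redwood District 3,233/10,155 × $29,690 = 9,452.27; Garrison Precinct 469/10,155 × $29,690 = 1,371.21; Ashcroft Borough 3,356/10,155 × $29,690 = 9,811.88; Meridian Ward 999/10,155 × $29,690 = 2,920.76.
After rounding ($5): Winslow Zone $6,135; Redwood District $9,450; Garrison Precinct $1,370; Ashcroft Borough $9,810; Meridian Ward $2,920. Sum = $29,685.
Difference $29,690 − $29,685 = +$5 applied to Garrison Precinct: Garrison Precinct becomes $1,375.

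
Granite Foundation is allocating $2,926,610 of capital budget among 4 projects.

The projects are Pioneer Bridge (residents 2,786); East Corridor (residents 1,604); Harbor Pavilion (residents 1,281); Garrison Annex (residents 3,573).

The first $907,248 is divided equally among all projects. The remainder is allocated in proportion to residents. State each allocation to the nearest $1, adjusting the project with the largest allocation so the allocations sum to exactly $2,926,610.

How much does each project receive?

First tranche $907,248 split equally: $226,812 each.
Remainder $2,019,362 by residents (total 9,244): Pioneer Bridge 608,604.77 → $608,605; East Corridor 350,395.57 → $350,396; Harbor Pavilion 279,835.86 → $279,836; Garrison Annex 780,525.79 → $780,526.
Rounding difference −$1 on remainder applied to Garrison Annex.
Totals: Pioneer Bridge $226,812 + $608,605 = $835,417; East Corridor $226,812 + $350,396 = $577,208; Harbor Pavilion $226,812 + $279,836 = $506,648; Garrison Annex $226,812 + $780,525 = $1,007,337.

Pioneer Bridge: $835,417 · East Corridor: $577,208 · Harbor Pavilion: $506,648 · Garrison Annex: $1,007,337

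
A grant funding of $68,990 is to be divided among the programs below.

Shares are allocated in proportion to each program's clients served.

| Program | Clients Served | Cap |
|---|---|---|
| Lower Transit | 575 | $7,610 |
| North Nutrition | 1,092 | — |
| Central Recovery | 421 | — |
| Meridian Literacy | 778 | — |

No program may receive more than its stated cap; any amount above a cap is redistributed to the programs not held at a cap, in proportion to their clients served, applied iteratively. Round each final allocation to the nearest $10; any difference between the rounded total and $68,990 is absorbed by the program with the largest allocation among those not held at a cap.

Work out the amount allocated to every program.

Clients served total: 2,866.
Pro-rata shares before constraints: Lower Transit 13,841.33; North Nutrition 26,286.49; Central Recovery 10,134.26; Meridian Literacy 18,727.92.
Capped: Lower Transit ($7,610); balance $61,380 reallocated over remaining clients served 2,291.
Redistributed shares: North Nutrition 29,256.64 → $29,260; Central Recovery 11,279.35 → $11,280; Meridian Literacy 20,844.02 → $20,840.

Lower Transit: $7,610; North Nutrition: $29,260; Central Recovery: $11,280; Meridian Literacy: $20,840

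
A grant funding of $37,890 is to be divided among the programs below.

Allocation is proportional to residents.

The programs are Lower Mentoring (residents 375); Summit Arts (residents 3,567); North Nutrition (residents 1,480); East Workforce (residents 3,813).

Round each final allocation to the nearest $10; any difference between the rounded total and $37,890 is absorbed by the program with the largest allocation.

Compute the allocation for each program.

Sum of residents: 9,235.
Raw shares: Lower Mentoring 375/9,235 × $37,890 = 1,538.58; Summit Arts 3,567/9,235 × $37,890 = 14,634.94; North Nutrition 1,480/9,235 × $37,890 = 6,072.25; East Workforce 3,813/9,235 × $37,890 = 15,644.24.
After rounding ($10): Lower Mentoring $1,540; Summit Arts $14,630; North Nutrition $6,070; East Workforce $15,640. Sum = $37,880.
Difference $37,890 − $37,880 = +$10 applied to largest allocation (East Workforce): East Workforce becomes $15,650.

Lower Mentoring: $1,540 | Summit Arts: $14,630 | North Nutrition: $6,070 | East Workforce: $15,650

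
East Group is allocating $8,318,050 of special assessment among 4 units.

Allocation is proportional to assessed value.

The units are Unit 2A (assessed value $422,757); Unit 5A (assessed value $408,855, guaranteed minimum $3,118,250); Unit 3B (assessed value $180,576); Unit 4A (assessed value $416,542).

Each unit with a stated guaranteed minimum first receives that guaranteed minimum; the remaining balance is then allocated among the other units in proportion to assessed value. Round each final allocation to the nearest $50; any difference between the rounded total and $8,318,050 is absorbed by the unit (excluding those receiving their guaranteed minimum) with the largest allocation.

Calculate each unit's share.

Unit 2A: $2,155,400 · Unit 5A: $3,118,250 · Unit 3B: $920,650 · Unit 4A: $2,123,750

Fund the minimums — Unit 5A $3,118,250. Balance $5,199,800.
Balance split over remaining assessed value 1,019,875: Unit 2A 2,155,413.01 → $2,155,400; Unit 3B 920,660.95 → $920,650; Unit 4A 2,123,726.04 → $2,123,750.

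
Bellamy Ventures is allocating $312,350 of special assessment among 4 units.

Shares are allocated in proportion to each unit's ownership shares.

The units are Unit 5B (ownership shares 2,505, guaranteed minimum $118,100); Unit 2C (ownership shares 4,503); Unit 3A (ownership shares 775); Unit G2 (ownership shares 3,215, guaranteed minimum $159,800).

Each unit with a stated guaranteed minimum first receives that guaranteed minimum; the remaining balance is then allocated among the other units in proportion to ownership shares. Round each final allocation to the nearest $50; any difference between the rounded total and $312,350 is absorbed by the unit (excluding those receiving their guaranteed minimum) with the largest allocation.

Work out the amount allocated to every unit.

Unit 5B: $118,100 | Unit 2C: $29,400 | Unit 3A: $5,050 | Unit G2: $159,800

Guaranteed amounts: Unit 5B $118,100; Unit G2 $159,800. Remaining pool $34,450.
Remaining pool split over remaining ownership shares 5,278: Unit 2C 29,391.50 → $29,400; Unit 3A 5,058.50 → $5,050.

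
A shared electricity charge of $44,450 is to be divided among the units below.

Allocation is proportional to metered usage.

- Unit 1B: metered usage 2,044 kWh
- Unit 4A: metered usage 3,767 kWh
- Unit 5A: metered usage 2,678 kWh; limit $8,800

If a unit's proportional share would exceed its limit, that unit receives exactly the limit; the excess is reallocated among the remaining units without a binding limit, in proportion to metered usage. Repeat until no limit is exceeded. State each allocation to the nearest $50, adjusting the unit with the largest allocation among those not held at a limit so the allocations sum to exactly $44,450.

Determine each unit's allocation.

Unit 1B: $12,550 | Unit 4A: $23,100 | Unit 5A: $8,800

Sum of metered usage: 8,489.
Unconstrained shares: Unit 1B 10,702.77; Unit 4A 19,724.72; Unit 5A 14,022.51.
Capped: Unit 5A ($8,800); remaining pool $35,650 reallocated over remaining metered usage 5,811.
Remaining shares: Unit 1B 12,539.77 → $12,550; Unit 4A 23,110.23 → $23,100.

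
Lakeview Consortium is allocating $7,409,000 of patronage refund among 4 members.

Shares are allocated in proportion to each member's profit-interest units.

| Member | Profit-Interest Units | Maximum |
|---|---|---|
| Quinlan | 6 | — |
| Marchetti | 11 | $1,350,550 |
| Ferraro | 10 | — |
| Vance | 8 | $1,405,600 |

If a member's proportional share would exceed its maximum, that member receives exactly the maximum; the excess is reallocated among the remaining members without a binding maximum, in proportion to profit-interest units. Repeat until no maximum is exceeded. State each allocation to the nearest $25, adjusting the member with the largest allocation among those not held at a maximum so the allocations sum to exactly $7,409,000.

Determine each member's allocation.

Total profit-interest units = 35.
Proportional shares (ignoring caps): Quinlan 1,270,114.29; Marchetti 2,328,542.86; Ferraro 2,116,857.14; Vance 1,693,485.71.
Cap binds for Marchetti ($1,350,550), Vance ($1,405,600); residual $4,652,850 reallocated over remaining profit-interest units 16.
Remaining shares: Quinlan 1,744,818.75 → $1,744,825; Ferraro 2,908,031.25 → $2,908,025.

Quinlan: $1,744,825 · Marchetti: $1,350,550 · Ferraro: $2,908,025 · Vance: $1,405,600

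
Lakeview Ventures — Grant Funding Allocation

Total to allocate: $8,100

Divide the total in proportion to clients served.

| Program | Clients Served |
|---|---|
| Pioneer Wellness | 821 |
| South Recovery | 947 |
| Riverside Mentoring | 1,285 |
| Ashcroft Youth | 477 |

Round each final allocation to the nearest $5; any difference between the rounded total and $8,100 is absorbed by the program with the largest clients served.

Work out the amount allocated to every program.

Pioneer Wellness: $1,885 | South Recovery: $2,175 | Riverside Mentoring: $2,945 | Ashcroft Youth: $1,095

Combined clients served = 821 + 947 + 1,285 + 477 = 3,530.
Unrounded shares: Pioneer Wellness 1,883.88; South Recovery 2,173.00; Riverside Mentoring 2,948.58; Ashcroft Youth 1,094.53.
Rounded to nearest $5: Pioneer Wellness $1,885; South Recovery $2,175; Riverside Mentoring $2,950; Ashcroft Youth $1,095. Sum = $8,105.
Difference $8,100 − $8,105 = −$5 applied to largest clients served (Riverside Mentoring): Riverside Mentoring becomes $2,945.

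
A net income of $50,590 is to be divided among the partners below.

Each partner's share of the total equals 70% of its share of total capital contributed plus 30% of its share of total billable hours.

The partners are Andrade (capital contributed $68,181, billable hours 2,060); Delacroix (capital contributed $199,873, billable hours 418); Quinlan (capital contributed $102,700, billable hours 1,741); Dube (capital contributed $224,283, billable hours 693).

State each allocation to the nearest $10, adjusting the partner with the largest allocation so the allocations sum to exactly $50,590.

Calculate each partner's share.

Totals — capital contributed 595,037, billable hours 4,912.
Combined weights (70% capital contributed + 30% billable hours): Andrade 0.2060; Delacroix 0.2607; Quinlan 0.2271; Dube 0.3062.
Unrounded shares: Andrade 10,422.67; Delacroix 13,186.76; Quinlan 11,491.39; Dube 15,489.18.
After rounding ($10): Andrade $10,420; Delacroix $13,190; Quinlan $11,490; Dube $15,490. Sum = $50,590.
Rounded total matches; no reconciliation needed.

Andrade: $10,420; Delacroix: $13,190; Quinlan: $11,490; Dube: $15,490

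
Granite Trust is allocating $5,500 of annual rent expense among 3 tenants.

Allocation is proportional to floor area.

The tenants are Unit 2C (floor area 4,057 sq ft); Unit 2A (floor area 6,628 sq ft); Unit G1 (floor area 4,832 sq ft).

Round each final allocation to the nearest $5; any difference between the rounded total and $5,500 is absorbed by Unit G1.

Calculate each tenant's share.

Unit 2C: $1,440; Unit 2A: $2,350; Unit G1: $1,710

Sum of floor area: 15,517.
Proportional shares: Unit 2C 4,057/15,517 × $5,500 = 1,438.00; Unit 2A 6,628/15,517 × $5,500 = 2,349.29; Unit G1 4,832/15,517 × $5,500 = 1,712.70.
Rounded to nearest $5: Unit 2C $1,440; Unit 2A $2,350; Unit G1 $1,715. Sum = $5,505.
Difference $5,500 − $5,505 = −$5 applied to Unit G1: Unit G1 becomes $1,710.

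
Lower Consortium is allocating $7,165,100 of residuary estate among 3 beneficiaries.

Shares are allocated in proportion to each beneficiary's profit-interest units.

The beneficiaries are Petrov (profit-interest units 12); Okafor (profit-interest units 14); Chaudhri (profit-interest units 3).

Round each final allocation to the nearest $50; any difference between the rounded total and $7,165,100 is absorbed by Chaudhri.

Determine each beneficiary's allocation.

Petrov: $2,964,850; Okafor: $3,459,000; Chaudhri: $741,250

Profit-interest units total: 29.
Raw shares: Petrov 12/29 × $7,165,100 = 2,964,868.97; Okafor 14/29 × $7,165,100 = 3,459,013.79; Chaudhri 3/29 × $7,165,100 = 741,217.24.
After rounding ($50): Petrov $2,964,850; Okafor $3,459,000; Chaudhri $741,200. Sum = $7,165,050.
Difference $7,165,100 − $7,165,050 = +$50 applied to Chaudhri: Chaudhri becomes $741,250.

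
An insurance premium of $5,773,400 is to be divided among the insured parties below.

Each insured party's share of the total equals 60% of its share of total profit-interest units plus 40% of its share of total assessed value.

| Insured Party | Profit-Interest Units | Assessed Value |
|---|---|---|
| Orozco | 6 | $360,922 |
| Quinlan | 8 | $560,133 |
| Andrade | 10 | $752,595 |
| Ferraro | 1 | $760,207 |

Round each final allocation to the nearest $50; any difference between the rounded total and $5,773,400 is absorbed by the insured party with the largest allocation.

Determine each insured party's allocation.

Totals — profit-interest units 25, assessed value 2,433,857.
Composite weights (60% profit-interest units + 40% assessed value): Orozco 0.2033; Quinlan 0.2841; Andrade 0.3637; Ferraro 0.1489.
Unrounded shares: Orozco 1,173,829.67; Quinlan 1,639,973.80; Andrade 2,099,714.15; Ferraro 859,882.38.
Rounded to nearest $50: Orozco $1,173,850; Quinlan $1,639,950; Andrade $2,099,700; Ferraro $859,900. Sum = $5,773,400.
Sum already equals the total — no adjustment.

Orozco: $1,173,850 | Quinlan: $1,639,950 | Andrade: $2,099,700 | Ferraro: $859,900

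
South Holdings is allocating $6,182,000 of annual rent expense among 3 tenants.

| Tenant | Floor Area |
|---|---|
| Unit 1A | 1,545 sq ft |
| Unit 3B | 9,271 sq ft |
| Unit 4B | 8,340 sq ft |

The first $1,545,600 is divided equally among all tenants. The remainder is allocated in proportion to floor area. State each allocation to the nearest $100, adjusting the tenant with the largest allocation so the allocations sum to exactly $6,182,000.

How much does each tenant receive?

Unit 1A: $889,100; Unit 3B: $2,759,100; Unit 4B: $2,533,800

$1,545,600 shared equally gives $515,200 per tenant.
Remainder $4,636,400 by floor area (total 19,156): Unit 1A 373,942.26 → $373,900; Unit 3B 2,243,895.61 → $2,243,900; Unit 4B 2,018,562.12 → $2,018,600.
Totals: Unit 1A $515,200 + $373,900 = $889,100; Unit 3B $515,200 + $2,243,900 = $2,759,100; Unit 4B $515,200 + $2,018,600 = $2,533,800.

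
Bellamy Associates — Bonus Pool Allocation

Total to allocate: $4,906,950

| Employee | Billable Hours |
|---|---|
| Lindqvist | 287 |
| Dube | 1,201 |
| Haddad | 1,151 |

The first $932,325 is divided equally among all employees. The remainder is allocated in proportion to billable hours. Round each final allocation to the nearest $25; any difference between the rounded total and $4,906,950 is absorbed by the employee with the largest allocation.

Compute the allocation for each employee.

First tranche $932,325 split equally: $310,775 each.
Remainder $3,974,625 by billable hours (total 2,639): Lindqvist 432,253.65 → $432,250; Dube 1,808,838.43 → $1,808,850; Haddad 1,733,532.92 → $1,733,525.
Totals: Lindqvist $310,775 + $432,250 = $743,025; Dube $310,775 + $1,808,850 = $2,119,625; Haddad $310,775 + $1,733,525 = $2,044,300.

Lindqvist: $743,025 · Dube: $2,119,625 · Haddad: $2,044,300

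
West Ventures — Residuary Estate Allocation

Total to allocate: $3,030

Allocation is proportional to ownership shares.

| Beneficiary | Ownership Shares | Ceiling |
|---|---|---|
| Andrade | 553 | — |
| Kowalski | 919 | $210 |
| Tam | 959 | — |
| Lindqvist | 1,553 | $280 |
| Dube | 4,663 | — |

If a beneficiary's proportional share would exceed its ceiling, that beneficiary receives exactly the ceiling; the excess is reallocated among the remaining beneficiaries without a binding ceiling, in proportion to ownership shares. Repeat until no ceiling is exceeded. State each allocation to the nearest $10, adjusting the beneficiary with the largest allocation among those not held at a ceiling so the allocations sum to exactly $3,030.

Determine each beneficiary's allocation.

Andrade: $230 | Kowalski: $210 | Tam: $390 | Lindqvist: $280 | Dube: $1,920

Combined ownership shares = 8,647.
Pro-rata shares before constraints: Andrade 193.78; Kowalski 322.03; Tam 336.04; Lindqvist 544.19; Dube 1,633.96.
Held at cap: Kowalski ($210), Lindqvist ($280); residual $2,540 reallocated over remaining ownership shares 6,175.
Shares after redistribution: Andrade 227.47 → $230; Tam 394.47 → $390; Dube 1,918.06 → $1,920.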